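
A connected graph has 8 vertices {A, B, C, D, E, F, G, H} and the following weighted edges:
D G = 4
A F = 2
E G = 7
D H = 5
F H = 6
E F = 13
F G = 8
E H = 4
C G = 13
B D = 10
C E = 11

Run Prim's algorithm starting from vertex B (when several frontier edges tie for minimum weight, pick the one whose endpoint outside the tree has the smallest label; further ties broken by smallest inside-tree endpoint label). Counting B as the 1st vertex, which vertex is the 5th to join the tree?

Prim's algorithm from B:
Step 1: cheapest edge leaving the tree is B D (10); add D.
Step 2: cheapest edge leaving the tree is D G (4); add G.
Step 3: cheapest edge leaving the tree is D H (5); add H.
Step 4: cheapest edge leaving the tree is E H (4); add E.
Step 5: cheapest edge leaving the tree is F H (6); add F.
Step 6: cheapest edge leaving the tree is A F (2); add A.
Step 7: cheapest edge leaving the tree is C E (11); add C.
Vertex order: B, D, G, H, E, F, A, C. The 5th vertex is E.

E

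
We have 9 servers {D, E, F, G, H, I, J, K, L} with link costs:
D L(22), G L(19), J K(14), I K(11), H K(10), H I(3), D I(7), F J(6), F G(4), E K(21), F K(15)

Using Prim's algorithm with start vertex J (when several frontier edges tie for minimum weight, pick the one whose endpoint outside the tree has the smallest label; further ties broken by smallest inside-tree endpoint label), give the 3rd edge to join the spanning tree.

Prim, starting at J.
Step 1: cheapest edge leaving the tree is F J (6); add F.
Step 2: cheapest edge leaving the tree is F G (4); add G.
Step 3: cheapest edge leaving the tree is J K (14); add K.
Step 4: cheapest edge leaving the tree is H K (10); add H.
Step 5: cheapest edge leaving the tree is H I (3); add I.
Step 6: cheapest edge leaving the tree is D I (7); add D.
Step 7: cheapest edge leaving the tree is G L (19); add L.
Step 8: cheapest edge leaving the tree is E K (21); add E.
The 3rd edge added is J K.

J-K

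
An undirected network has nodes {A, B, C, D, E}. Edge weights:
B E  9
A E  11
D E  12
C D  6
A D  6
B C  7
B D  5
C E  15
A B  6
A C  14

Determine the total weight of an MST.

Grow the tree from B using Prim:
Step 1: frontier [B D 5, A B 6, B C 7, B E 9] → take B D (5); add D.
Step 2: frontier [A B 6, B C 7, B E 9, A D 6, C D 6, D E 12] → take A B (6); add A.
Step 3: frontier [A E 11, A C 14, B C 7, B E 9, C D 6, D E 12] → take C D (6); add C.
Step 4: frontier [A E 11, B E 9, C E 15, D E 12] → take B E (9); add E.
MST edges: B D, A B, C D, B E; total weight 5+6+6+9 = 26.

26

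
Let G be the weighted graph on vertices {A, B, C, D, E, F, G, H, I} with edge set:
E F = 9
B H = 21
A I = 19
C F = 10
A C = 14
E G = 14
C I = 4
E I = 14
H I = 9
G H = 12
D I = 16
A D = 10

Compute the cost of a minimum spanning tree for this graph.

Prim's algorithm from E:
Step 1: frontier [E F 9, E G 14, E I 14] → take E F (9); add F.
Step 2: frontier [E G 14, E I 14, C F 10] → take C F (10); add C.
Step 3: frontier [C I 4, A C 14, E G 14, E I 14] → take C I (4); add I.
Step 4: frontier [A C 14, E G 14, H I 9, D I 16, A I 19] → take H I (9); add H.
Step 5: frontier [A C 14, E G 14, G H 12, B H 21, D I 16, A I 19] → take G H (12); add G.
Step 6: frontier [A C 14, B H 21, D I 16, A I 19] → take A C (14); add A.
Step 7: frontier [A D 10, B H 21, D I 16] → take A D (10); add D.
Step 8: frontier [B H 21] → take B H (21); add B.
MST edges: E F, C F, C I, H I, G H, A C, A D, B H; total weight 9+10+4+9+12+14+10+21 = 89.

89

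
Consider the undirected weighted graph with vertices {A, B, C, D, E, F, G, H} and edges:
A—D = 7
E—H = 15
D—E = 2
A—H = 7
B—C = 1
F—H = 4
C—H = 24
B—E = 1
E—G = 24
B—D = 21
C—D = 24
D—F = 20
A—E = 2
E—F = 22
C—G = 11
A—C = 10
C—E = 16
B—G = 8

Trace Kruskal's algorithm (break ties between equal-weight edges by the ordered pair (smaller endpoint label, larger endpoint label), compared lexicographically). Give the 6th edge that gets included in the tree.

Kruskal: consider edges lightest-first.
B—C (1): add — endpoints in different components.
B—E (1): add — endpoints in different components.
A—E (2): add — endpoints in different components.
D—E (2): add — endpoints in different components.
F—H (4): add — endpoints in different components.
A—D (7): skip — A and D already connected.
A—H (7): add — endpoints in different components.
B—G (8): add — endpoints in different components.
The 6th edge added is A—H.

A-H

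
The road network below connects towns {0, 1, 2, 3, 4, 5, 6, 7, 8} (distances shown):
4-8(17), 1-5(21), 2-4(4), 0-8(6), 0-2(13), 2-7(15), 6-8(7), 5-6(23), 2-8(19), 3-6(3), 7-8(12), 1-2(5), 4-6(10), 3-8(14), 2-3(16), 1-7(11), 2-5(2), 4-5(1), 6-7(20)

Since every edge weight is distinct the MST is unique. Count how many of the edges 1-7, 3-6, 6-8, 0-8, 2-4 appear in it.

4

Sort edges by weight, then run Kruskal:
4-5 (1): add — endpoints in different components.
2-5 (2): add — endpoints in different components.
3-6 (3): add — endpoints in different components.
2-4 (4): skip — 2 and 4 already connected.
1-2 (5): add — endpoints in different components.
0-8 (6): add — endpoints in different components.
6-8 (7): add — endpoints in different components.
4-6 (10): add — endpoints in different components.
1-7 (11): add — endpoints in different components.
MST edge set: {4-5, 2-5, 3-6, 1-2, 0-8, 6-8, 4-6, 1-7}.
Of the listed edges, {1-7, 3-6, 6-8, 0-8} are in the MST → 4.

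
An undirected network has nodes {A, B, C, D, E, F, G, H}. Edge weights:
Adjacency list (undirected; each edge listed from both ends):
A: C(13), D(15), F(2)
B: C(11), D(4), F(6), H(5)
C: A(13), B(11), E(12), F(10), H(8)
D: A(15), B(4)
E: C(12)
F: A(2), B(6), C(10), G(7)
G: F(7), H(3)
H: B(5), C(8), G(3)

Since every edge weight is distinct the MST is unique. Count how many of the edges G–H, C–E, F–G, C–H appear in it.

3

Kruskal's algorithm — process edges by increasing weight (ties by edge label):
A–F (2): add — endpoints in different components.
G–H (3): add — endpoints in different components.
B–D (4): add — endpoints in different components.
B–H (5): add — endpoints in different components.
B–F (6): add — endpoints in different components.
F–G (7): skip — F and G already connected.
C–H (8): add — endpoints in different components.
C–F (10): skip — C and F already connected.
B–C (11): skip — B and C already connected.
C–E (12): add — endpoints in different components.
MST edge set: {A–F, G–H, B–D, B–H, B–F, C–H, C–E}.
Of the listed edges, {G–H, C–E, C–H} are in the MST → 3.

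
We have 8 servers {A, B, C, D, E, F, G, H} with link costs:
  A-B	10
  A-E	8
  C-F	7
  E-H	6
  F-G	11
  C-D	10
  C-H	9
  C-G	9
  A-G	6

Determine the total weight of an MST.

56

Prim, starting at F.
Step 1: cheapest edge leaving the tree is C-F (7); add C.
Step 2: cheapest edge leaving the tree is C-G (9); add G.
Step 3: cheapest edge leaving the tree is A-G (6); add A.
Step 4: cheapest edge leaving the tree is A-E (8); add E.
Step 5: cheapest edge leaving the tree is E-H (6); add H.
Step 6: cheapest edge leaving the tree is A-B (10); add B.
Step 7: cheapest edge leaving the tree is C-D (10); add D.
MST edges: C-F, C-G, A-G, A-E, E-H, A-B, C-D; total weight 7+9+6+8+6+10+10 = 56.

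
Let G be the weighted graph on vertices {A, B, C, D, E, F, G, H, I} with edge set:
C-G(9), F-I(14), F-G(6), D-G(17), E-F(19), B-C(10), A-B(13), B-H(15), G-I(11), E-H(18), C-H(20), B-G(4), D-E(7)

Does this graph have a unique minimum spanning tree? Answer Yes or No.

Yes

Kruskal's algorithm — process edges by increasing weight (ties by edge label):
B-G (4): add — endpoints in different components.
F-G (6): add — endpoints in different components.
D-E (7): add — endpoints in different components.
C-G (9): add — endpoints in different components.
B-C (10): skip — B and C already connected.
G-I (11): add — endpoints in different components.
A-B (13): add — endpoints in different components.
F-I (14): skip — F and I already connected.
B-H (15): add — endpoints in different components.
D-G (17): add — endpoints in different components.
Every non-tree edge has weight strictly greater than the heaviest edge on the tree path between its endpoints, so the MST is unique.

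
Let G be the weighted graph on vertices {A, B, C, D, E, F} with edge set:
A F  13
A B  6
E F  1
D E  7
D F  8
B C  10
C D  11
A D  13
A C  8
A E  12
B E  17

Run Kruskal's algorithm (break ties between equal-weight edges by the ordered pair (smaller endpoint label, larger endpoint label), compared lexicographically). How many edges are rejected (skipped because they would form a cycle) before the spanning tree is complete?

2

Sort edges by weight, then run Kruskal:
E F (1): add. Components now {A} {B} {C} {D} {E,F}
A B (6): add. Components now {A,B} {C} {D} {E,F}
D E (7): add. Components now {A,B} {C} {D,E,F}
A C (8): add. Components now {A,B,C} {D,E,F}
D F (8): skip — D and F already connected.
B C (10): skip — B and C already connected.
C D (11): add. Components now {A,B,C,D,E,F}
Edges rejected before the tree was complete: 2.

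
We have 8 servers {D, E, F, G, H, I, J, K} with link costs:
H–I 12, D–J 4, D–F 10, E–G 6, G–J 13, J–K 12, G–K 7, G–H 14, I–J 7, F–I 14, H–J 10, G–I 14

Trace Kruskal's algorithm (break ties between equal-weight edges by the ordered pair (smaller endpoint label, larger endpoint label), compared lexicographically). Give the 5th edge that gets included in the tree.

D-F

Sort edges by weight, then run Kruskal:
D–J (4): add — endpoints in different components.
E–G (6): add — endpoints in different components.
G–K (7): add — endpoints in different components.
I–J (7): add — endpoints in different components.
D–F (10): add — endpoints in different components.
H–J (10): add — endpoints in different components.
H–I (12): skip — H and I already connected.
J–K (12): add — endpoints in different components.
The 5th edge added is D–F.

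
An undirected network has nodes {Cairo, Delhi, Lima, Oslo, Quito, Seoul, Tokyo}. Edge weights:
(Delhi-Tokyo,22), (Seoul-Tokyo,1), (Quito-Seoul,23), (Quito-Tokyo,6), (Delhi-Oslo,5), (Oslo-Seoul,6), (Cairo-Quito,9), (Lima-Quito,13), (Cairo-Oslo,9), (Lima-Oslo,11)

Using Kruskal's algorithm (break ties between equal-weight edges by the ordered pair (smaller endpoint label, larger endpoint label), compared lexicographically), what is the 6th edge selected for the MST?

Lima-Oslo

Kruskal: consider edges lightest-first.
Seoul-Tokyo (1): add — endpoints in different components.
Delhi-Oslo (5): add — endpoints in different components.
Oslo-Seoul (6): add — endpoints in different components.
Quito-Tokyo (6): add — endpoints in different components.
Cairo-Oslo (9): add — endpoints in different components.
Cairo-Quito (9): skip — Quito and Cairo already connected.
Lima-Oslo (11): add — endpoints in different components.
The 6th edge added is Lima-Oslo.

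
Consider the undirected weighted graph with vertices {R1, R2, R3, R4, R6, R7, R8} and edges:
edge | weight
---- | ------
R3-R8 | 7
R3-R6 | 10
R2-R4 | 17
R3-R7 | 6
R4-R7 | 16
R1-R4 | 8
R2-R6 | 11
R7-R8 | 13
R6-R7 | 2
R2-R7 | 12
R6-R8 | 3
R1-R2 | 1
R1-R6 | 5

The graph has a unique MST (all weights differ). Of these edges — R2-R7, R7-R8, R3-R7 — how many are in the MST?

Kruskal: consider edges lightest-first.
R1-R2 (1): add. Components now {R1,R2} {R7} {R3} {R6} {R4} {R8}
R6-R7 (2): add. Components now {R1,R2} {R6,R7} {R3} {R4} {R8}
R6-R8 (3): add. Components now {R1,R2} {R6,R7,R8} {R3} {R4}
R1-R6 (5): add. Components now {R1,R2,R6,R7,R8} {R3} {R4}
R3-R7 (6): add. Components now {R1,R2,R3,R6,R7,R8} {R4}
R3-R8 (7): skip — R3 and R8 already connected.
R1-R4 (8): add. Components now {R1,R2,R3,R4,R6,R7,R8}
MST edge set: {R1-R2, R6-R7, R6-R8, R1-R6, R3-R7, R1-R4}.
Of the listed edges, {R3-R7} are in the MST → 1.

1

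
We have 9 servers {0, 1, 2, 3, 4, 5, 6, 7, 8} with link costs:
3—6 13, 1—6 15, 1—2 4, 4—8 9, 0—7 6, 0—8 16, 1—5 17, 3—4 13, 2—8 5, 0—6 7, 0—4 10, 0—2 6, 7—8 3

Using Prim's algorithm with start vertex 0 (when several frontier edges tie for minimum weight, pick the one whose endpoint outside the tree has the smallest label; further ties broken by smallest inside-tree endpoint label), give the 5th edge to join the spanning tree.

0-6

Prim, starting at 0.
Step 1: frontier [0—2 6, 0—7 6, 0—6 7, 0—4 10, 0—8 16] → take 0—2 (6); add 2.
Step 2: frontier [0—7 6, 0—6 7, 0—4 10, 0—8 16, 1—2 4, 2—8 5] → take 1—2 (4); add 1.
Step 3: frontier [0—7 6, 0—6 7, 0—4 10, 0—8 16, 1—6 15, 1—5 17, 2—8 5] → take 2—8 (5); add 8.
Step 4: frontier [0—7 6, 0—6 7, 0—4 10, 1—6 15, 1—5 17, 7—8 3, 4—8 9] → take 7—8 (3); add 7.
Step 5: frontier [0—6 7, 0—4 10, 1—6 15, 1—5 17, 4—8 9] → take 0—6 (7); add 6.
Step 6: frontier [0—4 10, 1—5 17, 3—6 13, 4—8 9] → take 4—8 (9); add 4.
Step 7: frontier [1—5 17, 3—4 13, 3—6 13] → take 3—4 (13); add 3.
Step 8: frontier [1—5 17] → take 1—5 (17); add 5.
The 5th edge added is 0—6.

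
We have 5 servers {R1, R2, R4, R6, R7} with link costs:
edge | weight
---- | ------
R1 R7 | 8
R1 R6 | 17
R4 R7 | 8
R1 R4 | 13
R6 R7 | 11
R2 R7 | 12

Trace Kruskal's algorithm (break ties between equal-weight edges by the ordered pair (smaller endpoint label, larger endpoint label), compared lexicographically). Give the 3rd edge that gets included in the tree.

Kruskal: consider edges lightest-first.
R1 R7 (8): add — endpoints in different components.
R4 R7 (8): add — endpoints in different components.
R6 R7 (11): add — endpoints in different components.
R2 R7 (12): add — endpoints in different components.
The 3rd edge added is R6 R7.

R6-R7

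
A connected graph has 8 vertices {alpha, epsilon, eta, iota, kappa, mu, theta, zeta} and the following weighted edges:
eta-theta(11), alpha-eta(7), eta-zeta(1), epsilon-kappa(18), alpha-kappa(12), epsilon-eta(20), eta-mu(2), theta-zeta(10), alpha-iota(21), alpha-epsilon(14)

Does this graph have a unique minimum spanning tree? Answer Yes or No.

Kruskal: consider edges lightest-first.
eta-zeta (1): add — endpoints in different components.
eta-mu (2): add — endpoints in different components.
alpha-eta (7): add — endpoints in different components.
theta-zeta (10): add — endpoints in different components.
eta-theta (11): skip — eta and theta already connected.
alpha-kappa (12): add — endpoints in different components.
alpha-epsilon (14): add — endpoints in different components.
epsilon-kappa (18): skip — epsilon and kappa already connected.
epsilon-eta (20): skip — epsilon and eta already connected.
alpha-iota (21): add — endpoints in different components.
Every non-tree edge has weight strictly greater than the heaviest edge on the tree path between its endpoints, so the MST is unique.

Yes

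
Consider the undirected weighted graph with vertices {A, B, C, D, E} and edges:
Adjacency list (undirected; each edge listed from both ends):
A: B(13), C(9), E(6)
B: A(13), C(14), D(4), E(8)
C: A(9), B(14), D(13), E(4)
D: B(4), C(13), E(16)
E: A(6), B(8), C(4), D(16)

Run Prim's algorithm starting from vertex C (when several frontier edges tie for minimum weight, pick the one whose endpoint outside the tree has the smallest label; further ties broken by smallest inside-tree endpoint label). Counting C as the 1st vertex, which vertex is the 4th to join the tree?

B

Prim, starting at C.
Step 1: cheapest edge leaving the tree is C-E (4); add E.
Step 2: cheapest edge leaving the tree is A-E (6); add A.
Step 3: cheapest edge leaving the tree is B-E (8); add B.
Step 4: cheapest edge leaving the tree is B-D (4); add D.
Vertex order: C, E, A, B, D. The 4th vertex is B.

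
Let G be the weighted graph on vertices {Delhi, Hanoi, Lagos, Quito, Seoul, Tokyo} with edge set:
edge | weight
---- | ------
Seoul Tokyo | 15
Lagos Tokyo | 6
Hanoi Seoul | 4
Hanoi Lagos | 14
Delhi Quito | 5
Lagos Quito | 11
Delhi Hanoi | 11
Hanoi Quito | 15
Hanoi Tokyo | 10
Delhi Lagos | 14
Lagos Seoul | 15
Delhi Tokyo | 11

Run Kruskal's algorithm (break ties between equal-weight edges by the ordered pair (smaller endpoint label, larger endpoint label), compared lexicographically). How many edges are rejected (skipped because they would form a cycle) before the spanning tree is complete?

Kruskal's algorithm — process edges by increasing weight (ties by edge label):
Hanoi Seoul (4): add — endpoints in different components.
Delhi Quito (5): add — endpoints in different components.
Lagos Tokyo (6): add — endpoints in different components.
Hanoi Tokyo (10): add — endpoints in different components.
Delhi Hanoi (11): add — endpoints in different components.
Edges rejected before the tree was complete: 0.

0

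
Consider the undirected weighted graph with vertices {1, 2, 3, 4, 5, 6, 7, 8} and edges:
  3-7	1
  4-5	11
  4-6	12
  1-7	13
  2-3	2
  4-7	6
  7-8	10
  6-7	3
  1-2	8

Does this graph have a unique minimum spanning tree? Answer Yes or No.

Kruskal's algorithm — process edges by increasing weight (ties by edge label):
3-7 (1): add — endpoints in different components.
2-3 (2): add — endpoints in different components.
6-7 (3): add — endpoints in different components.
4-7 (6): add — endpoints in different components.
1-2 (8): add — endpoints in different components.
7-8 (10): add — endpoints in different components.
4-5 (11): add — endpoints in different components.
Every non-tree edge has weight strictly greater than the heaviest edge on the tree path between its endpoints, so the MST is unique.

Yes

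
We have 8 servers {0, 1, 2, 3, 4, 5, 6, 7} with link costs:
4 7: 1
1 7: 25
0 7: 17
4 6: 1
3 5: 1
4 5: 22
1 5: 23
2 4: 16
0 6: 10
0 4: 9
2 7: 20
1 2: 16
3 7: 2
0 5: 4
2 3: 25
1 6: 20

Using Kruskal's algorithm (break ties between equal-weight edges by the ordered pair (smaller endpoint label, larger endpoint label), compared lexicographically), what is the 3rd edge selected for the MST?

Sort edges by weight, then run Kruskal:
3 5 (1): add — endpoints in different components.
4 6 (1): add — endpoints in different components.
4 7 (1): add — endpoints in different components.
3 7 (2): add — endpoints in different components.
0 5 (4): add — endpoints in different components.
0 4 (9): skip — 0 and 4 already connected.
0 6 (10): skip — 0 and 6 already connected.
1 2 (16): add — endpoints in different components.
2 4 (16): add — endpoints in different components.
The 3rd edge added is 4 7.

4-7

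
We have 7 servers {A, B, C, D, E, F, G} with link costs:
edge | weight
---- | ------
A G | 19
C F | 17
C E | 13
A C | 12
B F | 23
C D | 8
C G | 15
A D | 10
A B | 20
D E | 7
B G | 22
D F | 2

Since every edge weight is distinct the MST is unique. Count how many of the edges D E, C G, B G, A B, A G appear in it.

Kruskal's algorithm — process edges by increasing weight (ties by edge label):
D F (2): add — endpoints in different components.
D E (7): add — endpoints in different components.
C D (8): add — endpoints in different components.
A D (10): add — endpoints in different components.
A C (12): skip — A and C already connected.
C E (13): skip — C and E already connected.
C G (15): add — endpoints in different components.
C F (17): skip — C and F already connected.
A G (19): skip — A and G already connected.
A B (20): add — endpoints in different components.
MST edge set: {D F, D E, C D, A D, C G, A B}.
Of the listed edges, {D E, C G, A B} are in the MST → 3.

3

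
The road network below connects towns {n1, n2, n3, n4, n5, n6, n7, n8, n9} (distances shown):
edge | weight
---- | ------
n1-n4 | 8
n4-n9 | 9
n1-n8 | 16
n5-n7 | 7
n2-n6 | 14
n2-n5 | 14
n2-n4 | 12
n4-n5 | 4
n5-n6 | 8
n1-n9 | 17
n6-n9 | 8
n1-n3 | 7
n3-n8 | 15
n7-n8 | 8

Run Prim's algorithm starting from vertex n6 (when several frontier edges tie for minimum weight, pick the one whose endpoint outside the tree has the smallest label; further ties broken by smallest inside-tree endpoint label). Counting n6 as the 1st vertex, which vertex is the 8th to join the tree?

n9

Grow the tree from n6 using Prim:
Step 1: cheapest edge leaving the tree is n5-n6 (8); add n5.
Step 2: cheapest edge leaving the tree is n4-n5 (4); add n4.
Step 3: cheapest edge leaving the tree is n5-n7 (7); add n7.
Step 4: cheapest edge leaving the tree is n1-n4 (8); add n1.
Step 5: cheapest edge leaving the tree is n1-n3 (7); add n3.
Step 6: cheapest edge leaving the tree is n7-n8 (8); add n8.
Step 7: cheapest edge leaving the tree is n6-n9 (8); add n9.
Step 8: cheapest edge leaving the tree is n2-n4 (12); add n2.
Vertex order: n6, n5, n4, n7, n1, n3, n8, n9, n2. The 8th vertex is n9.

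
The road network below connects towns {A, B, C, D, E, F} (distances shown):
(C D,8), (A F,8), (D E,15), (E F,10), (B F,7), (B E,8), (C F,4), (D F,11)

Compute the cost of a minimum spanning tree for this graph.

35

Sort edges by weight, then run Kruskal:
C F (4): add. Components now {A} {B} {C,F} {D} {E}
B F (7): add. Components now {A} {B,C,F} {D} {E}
A F (8): add. Components now {A,B,C,F} {D} {E}
B E (8): add. Components now {A,B,C,E,F} {D}
C D (8): add. Components now {A,B,C,D,E,F}
MST edges: C F, B F, A F, B E, C D; total weight 4+7+8+8+8 = 35.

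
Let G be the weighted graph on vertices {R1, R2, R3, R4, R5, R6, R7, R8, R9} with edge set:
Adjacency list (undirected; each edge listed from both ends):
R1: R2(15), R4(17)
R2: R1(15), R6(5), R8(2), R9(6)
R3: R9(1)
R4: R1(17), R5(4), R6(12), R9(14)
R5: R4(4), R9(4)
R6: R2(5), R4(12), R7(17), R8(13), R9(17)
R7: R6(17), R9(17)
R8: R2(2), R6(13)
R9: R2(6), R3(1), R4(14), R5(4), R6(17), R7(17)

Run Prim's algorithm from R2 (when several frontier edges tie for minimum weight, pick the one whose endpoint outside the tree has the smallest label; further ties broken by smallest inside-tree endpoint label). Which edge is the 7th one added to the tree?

R1-R2

Prim's algorithm from R2:
Step 1: cheapest edge leaving the tree is R2-R8 (2); add R8.
Step 2: cheapest edge leaving the tree is R2-R6 (5); add R6.
Step 3: cheapest edge leaving the tree is R2-R9 (6); add R9.
Step 4: cheapest edge leaving the tree is R3-R9 (1); add R3.
Step 5: cheapest edge leaving the tree is R5-R9 (4); add R5.
Step 6: cheapest edge leaving the tree is R4-R5 (4); add R4.
Step 7: cheapest edge leaving the tree is R1-R2 (15); add R1.
Step 8: cheapest edge leaving the tree is R6-R7 (17); add R7.
The 7th edge added is R1-R2.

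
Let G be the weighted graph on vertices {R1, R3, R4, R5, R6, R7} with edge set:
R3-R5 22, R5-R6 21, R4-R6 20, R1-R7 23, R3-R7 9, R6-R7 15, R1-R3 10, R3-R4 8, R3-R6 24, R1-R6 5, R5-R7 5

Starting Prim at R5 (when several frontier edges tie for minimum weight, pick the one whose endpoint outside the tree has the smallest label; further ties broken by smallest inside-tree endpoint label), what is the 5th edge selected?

Grow the tree from R5 using Prim:
Step 1: cheapest edge leaving the tree is R5-R7 (5); add R7.
Step 2: cheapest edge leaving the tree is R3-R7 (9); add R3.
Step 3: cheapest edge leaving the tree is R3-R4 (8); add R4.
Step 4: cheapest edge leaving the tree is R1-R3 (10); add R1.
Step 5: cheapest edge leaving the tree is R1-R6 (5); add R6.
The 5th edge added is R1-R6.

R1-R6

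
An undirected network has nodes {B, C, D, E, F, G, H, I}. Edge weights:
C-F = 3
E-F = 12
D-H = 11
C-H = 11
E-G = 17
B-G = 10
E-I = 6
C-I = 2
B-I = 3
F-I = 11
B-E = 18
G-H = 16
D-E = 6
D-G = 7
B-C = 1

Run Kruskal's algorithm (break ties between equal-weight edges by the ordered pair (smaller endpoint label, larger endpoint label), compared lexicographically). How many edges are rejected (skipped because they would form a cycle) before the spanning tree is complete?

2

Sort edges by weight, then run Kruskal:
B-C (1): add — endpoints in different components.
C-I (2): add — endpoints in different components.
B-I (3): skip — B and I already connected.
C-F (3): add — endpoints in different components.
D-E (6): add — endpoints in different components.
E-I (6): add — endpoints in different components.
D-G (7): add — endpoints in different components.
B-G (10): skip — B and G already connected.
C-H (11): add — endpoints in different components.
Edges rejected before the tree was complete: 2.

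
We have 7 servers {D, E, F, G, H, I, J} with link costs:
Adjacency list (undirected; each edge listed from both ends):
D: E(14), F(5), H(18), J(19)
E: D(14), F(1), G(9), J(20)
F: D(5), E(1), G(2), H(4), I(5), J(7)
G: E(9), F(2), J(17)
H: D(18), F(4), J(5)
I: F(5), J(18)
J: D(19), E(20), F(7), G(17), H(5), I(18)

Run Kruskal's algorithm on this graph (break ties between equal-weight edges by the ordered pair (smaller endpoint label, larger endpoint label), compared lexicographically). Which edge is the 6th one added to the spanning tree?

Kruskal's algorithm — process edges by increasing weight (ties by edge label):
E F (1): add — endpoints in different components.
F G (2): add — endpoints in different components.
F H (4): add — endpoints in different components.
D F (5): add — endpoints in different components.
F I (5): add — endpoints in different components.
H J (5): add — endpoints in different components.
The 6th edge added is H J.

H-J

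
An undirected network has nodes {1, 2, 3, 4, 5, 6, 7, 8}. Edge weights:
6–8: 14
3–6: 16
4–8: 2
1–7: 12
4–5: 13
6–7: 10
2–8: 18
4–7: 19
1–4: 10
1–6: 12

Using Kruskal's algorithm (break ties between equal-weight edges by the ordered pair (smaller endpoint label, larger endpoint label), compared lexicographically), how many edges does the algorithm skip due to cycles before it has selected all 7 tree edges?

Kruskal's algorithm — process edges by increasing weight (ties by edge label):
4–8 (2): add — endpoints in different components.
1–4 (10): add — endpoints in different components.
6–7 (10): add — endpoints in different components.
1–6 (12): add — endpoints in different components.
1–7 (12): skip — 1 and 7 already connected.
4–5 (13): add — endpoints in different components.
6–8 (14): skip — 6 and 8 already connected.
3–6 (16): add — endpoints in different components.
2–8 (18): add — endpoints in different components.
Edges rejected before the tree was complete: 2.

2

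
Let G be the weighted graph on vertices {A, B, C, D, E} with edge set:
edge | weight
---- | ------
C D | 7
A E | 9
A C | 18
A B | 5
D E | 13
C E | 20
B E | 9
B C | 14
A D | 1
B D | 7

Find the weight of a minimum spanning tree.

Sort edges by weight, then run Kruskal:
A D (1): add. Components now {A,D} {B} {C} {E}
A B (5): add. Components now {A,B,D} {C} {E}
B D (7): skip — B and D already connected.
C D (7): add. Components now {A,B,C,D} {E}
A E (9): add. Components now {A,B,C,D,E}
MST edges: A D, A B, C D, A E; total weight 1+5+7+9 = 22.

22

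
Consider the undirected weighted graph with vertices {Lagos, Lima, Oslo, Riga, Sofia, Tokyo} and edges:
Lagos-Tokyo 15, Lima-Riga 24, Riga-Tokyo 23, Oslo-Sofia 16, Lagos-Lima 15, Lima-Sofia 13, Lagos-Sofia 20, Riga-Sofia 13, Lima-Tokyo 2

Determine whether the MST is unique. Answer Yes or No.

No

Kruskal: consider edges lightest-first.
Lima-Tokyo (2): add. Components now {Oslo} {Riga} {Lima,Tokyo} {Sofia} {Lagos}
Lima-Sofia (13): add. Components now {Oslo} {Riga} {Lima,Sofia,Tokyo} {Lagos}
Riga-Sofia (13): add. Components now {Oslo} {Lima,Riga,Sofia,Tokyo} {Lagos}
Lagos-Lima (15): add. Components now {Oslo} {Lagos,Lima,Riga,Sofia,Tokyo}
Lagos-Tokyo (15): skip — Tokyo and Lagos already connected.
Oslo-Sofia (16): add. Components now {Lagos,Lima,Oslo,Riga,Sofia,Tokyo}
Non-tree edge Lagos-Tokyo has weight 15, equal to the heaviest edge on its tree cycle — swapping gives another MST of the same weight. Not unique.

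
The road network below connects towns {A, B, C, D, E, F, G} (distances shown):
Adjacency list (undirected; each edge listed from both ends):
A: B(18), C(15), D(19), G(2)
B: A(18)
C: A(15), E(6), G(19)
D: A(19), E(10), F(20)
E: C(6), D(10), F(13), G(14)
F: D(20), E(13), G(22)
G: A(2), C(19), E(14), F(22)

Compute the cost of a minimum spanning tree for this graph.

Sort edges by weight, then run Kruskal:
A G (2): add — endpoints in different components.
C E (6): add — endpoints in different components.
D E (10): add — endpoints in different components.
E F (13): add — endpoints in different components.
E G (14): add — endpoints in different components.
A C (15): skip — A and C already connected.
A B (18): add — endpoints in different components.
MST edges: A G, C E, D E, E F, E G, A B; total weight 2+6+10+13+14+18 = 63.

63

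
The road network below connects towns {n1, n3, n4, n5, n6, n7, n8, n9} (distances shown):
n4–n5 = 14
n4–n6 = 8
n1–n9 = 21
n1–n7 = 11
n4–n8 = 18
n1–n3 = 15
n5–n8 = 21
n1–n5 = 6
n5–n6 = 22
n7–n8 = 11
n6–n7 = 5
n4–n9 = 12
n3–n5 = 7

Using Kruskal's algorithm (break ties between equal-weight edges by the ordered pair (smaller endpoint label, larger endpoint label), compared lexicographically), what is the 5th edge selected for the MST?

Sort edges by weight, then run Kruskal:
n6–n7 (5): add — endpoints in different components.
n1–n5 (6): add — endpoints in different components.
n3–n5 (7): add — endpoints in different components.
n4–n6 (8): add — endpoints in different components.
n1–n7 (11): add — endpoints in different components.
n7–n8 (11): add — endpoints in different components.
n4–n9 (12): add — endpoints in different components.
The 5th edge added is n1–n7.

n1-n7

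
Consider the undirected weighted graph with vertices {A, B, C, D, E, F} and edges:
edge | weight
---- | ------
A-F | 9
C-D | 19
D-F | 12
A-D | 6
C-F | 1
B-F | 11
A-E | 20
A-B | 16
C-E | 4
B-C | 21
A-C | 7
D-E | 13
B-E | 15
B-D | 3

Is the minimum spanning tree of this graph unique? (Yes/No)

Kruskal's algorithm — process edges by increasing weight (ties by edge label):
C-F (1): add. Components now {A} {B} {C,F} {D} {E}
B-D (3): add. Components now {A} {B,D} {C,F} {E}
C-E (4): add. Components now {A} {B,D} {C,E,F}
A-D (6): add. Components now {A,B,D} {C,E,F}
A-C (7): add. Components now {A,B,C,D,E,F}
Every non-tree edge has weight strictly greater than the heaviest edge on the tree path between its endpoints, so the MST is unique.

Yes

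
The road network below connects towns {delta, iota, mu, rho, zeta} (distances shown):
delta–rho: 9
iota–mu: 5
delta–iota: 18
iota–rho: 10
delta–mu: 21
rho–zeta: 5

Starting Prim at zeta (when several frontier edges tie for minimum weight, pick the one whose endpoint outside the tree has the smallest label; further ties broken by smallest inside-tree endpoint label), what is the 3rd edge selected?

iota-rho

Prim's algorithm from zeta:
Step 1: cheapest edge leaving the tree is rho–zeta (5); add rho.
Step 2: cheapest edge leaving the tree is delta–rho (9); add delta.
Step 3: cheapest edge leaving the tree is iota–rho (10); add iota.
Step 4: cheapest edge leaving the tree is iota–mu (5); add mu.
The 3rd edge added is iota–rho.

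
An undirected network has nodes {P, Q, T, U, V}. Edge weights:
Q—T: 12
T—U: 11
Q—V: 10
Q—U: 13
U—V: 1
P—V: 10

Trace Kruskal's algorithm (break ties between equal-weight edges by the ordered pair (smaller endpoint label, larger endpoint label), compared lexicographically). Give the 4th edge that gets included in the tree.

Kruskal: consider edges lightest-first.
U—V (1): add — endpoints in different components.
P—V (10): add — endpoints in different components.
Q—V (10): add — endpoints in different components.
T—U (11): add — endpoints in different components.
The 4th edge added is T—U.

T-U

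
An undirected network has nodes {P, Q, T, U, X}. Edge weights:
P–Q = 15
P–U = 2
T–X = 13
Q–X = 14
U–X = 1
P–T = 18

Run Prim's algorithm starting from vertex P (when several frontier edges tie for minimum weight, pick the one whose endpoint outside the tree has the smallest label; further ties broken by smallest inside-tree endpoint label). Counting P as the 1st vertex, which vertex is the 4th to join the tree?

T

Prim's algorithm from P:
Step 1: frontier [P–U 2, P–Q 15, P–T 18] → take P–U (2); add U.
Step 2: frontier [P–Q 15, P–T 18, U–X 1] → take U–X (1); add X.
Step 3: frontier [P–Q 15, P–T 18, T–X 13, Q–X 14] → take T–X (13); add T.
Step 4: frontier [P–Q 15, Q–X 14] → take Q–X (14); add Q.
Vertex order: P, U, X, T, Q. The 4th vertex is T.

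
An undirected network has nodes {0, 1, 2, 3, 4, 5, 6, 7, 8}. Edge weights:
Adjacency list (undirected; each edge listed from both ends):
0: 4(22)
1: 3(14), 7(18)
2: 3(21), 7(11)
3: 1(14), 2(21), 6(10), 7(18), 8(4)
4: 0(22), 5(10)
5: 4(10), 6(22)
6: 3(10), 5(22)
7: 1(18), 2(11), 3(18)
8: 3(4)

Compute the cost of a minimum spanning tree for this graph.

111

Kruskal's algorithm — process edges by increasing weight (ties by edge label):
3-8 (4): add — endpoints in different components.
3-6 (10): add — endpoints in different components.
4-5 (10): add — endpoints in different components.
2-7 (11): add — endpoints in different components.
1-3 (14): add — endpoints in different components.
1-7 (18): add — endpoints in different components.
3-7 (18): skip — 3 and 7 already connected.
2-3 (21): skip — 2 and 3 already connected.
0-4 (22): add — endpoints in different components.
5-6 (22): add — endpoints in different components.
MST edges: 3-8, 3-6, 4-5, 2-7, 1-3, 1-7, 0-4, 5-6; total weight 4+10+10+11+14+18+22+22 = 111.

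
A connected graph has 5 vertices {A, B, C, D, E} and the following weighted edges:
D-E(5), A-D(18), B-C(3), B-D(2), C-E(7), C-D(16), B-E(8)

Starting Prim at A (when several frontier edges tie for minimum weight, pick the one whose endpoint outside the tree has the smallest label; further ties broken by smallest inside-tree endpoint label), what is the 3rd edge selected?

B-C

Prim's algorithm from A:
Step 1: frontier [A-D 18] → take A-D (18); add D.
Step 2: frontier [B-D 2, D-E 5, C-D 16] → take B-D (2); add B.
Step 3: frontier [B-C 3, B-E 8, D-E 5, C-D 16] → take B-C (3); add C.
Step 4: frontier [B-E 8, C-E 7, D-E 5] → take D-E (5); add E.
The 3rd edge added is B-C.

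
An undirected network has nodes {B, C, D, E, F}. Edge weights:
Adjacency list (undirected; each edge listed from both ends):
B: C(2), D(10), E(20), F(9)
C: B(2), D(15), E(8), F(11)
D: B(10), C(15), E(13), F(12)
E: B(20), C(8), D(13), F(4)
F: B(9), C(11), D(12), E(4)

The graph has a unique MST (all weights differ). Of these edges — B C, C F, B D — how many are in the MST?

2

Kruskal: consider edges lightest-first.
B C (2): add. Components now {B,C} {D} {E} {F}
E F (4): add. Components now {B,C} {D} {E,F}
C E (8): add. Components now {B,C,E,F} {D}
B F (9): skip — B and F already connected.
B D (10): add. Components now {B,C,D,E,F}
MST edge set: {B C, E F, C E, B D}.
Of the listed edges, {B C, B D} are in the MST → 2.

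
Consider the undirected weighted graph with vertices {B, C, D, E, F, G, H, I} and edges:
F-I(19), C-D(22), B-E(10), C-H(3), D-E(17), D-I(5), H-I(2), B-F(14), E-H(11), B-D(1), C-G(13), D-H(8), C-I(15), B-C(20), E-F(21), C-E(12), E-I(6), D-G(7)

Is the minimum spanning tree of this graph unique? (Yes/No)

Sort edges by weight, then run Kruskal:
B-D (1): add — endpoints in different components.
H-I (2): add — endpoints in different components.
C-H (3): add — endpoints in different components.
D-I (5): add — endpoints in different components.
E-I (6): add — endpoints in different components.
D-G (7): add — endpoints in different components.
D-H (8): skip — D and H already connected.
B-E (10): skip — B and E already connected.
E-H (11): skip — E and H already connected.
C-E (12): skip — C and E already connected.
C-G (13): skip — C and G already connected.
B-F (14): add — endpoints in different components.
Every non-tree edge has weight strictly greater than the heaviest edge on the tree path between its endpoints, so the MST is unique.

Yes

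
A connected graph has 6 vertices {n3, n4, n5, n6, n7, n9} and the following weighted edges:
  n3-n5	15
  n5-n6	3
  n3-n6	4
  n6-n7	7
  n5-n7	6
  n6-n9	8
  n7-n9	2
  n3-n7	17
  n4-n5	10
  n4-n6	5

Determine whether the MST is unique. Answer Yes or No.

Yes

Kruskal: consider edges lightest-first.
n7-n9 (2): add — endpoints in different components.
n5-n6 (3): add — endpoints in different components.
n3-n6 (4): add — endpoints in different components.
n4-n6 (5): add — endpoints in different components.
n5-n7 (6): add — endpoints in different components.
Every non-tree edge has weight strictly greater than the heaviest edge on the tree path between its endpoints, so the MST is unique.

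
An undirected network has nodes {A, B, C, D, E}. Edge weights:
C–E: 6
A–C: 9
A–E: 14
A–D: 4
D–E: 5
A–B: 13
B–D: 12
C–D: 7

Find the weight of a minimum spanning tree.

Sort edges by weight, then run Kruskal:
A–D (4): add — endpoints in different components.
D–E (5): add — endpoints in different components.
C–E (6): add — endpoints in different components.
C–D (7): skip — C and D already connected.
A–C (9): skip — A and C already connected.
B–D (12): add — endpoints in different components.
MST edges: A–D, D–E, C–E, B–D; total weight 4+5+6+12 = 27.

27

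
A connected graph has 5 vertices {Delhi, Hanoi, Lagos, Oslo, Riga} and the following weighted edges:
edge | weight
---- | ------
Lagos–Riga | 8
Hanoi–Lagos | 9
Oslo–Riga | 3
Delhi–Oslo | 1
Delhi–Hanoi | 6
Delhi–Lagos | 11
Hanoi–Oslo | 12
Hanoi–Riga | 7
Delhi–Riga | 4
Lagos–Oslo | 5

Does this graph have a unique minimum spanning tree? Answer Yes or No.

Yes

Kruskal's algorithm — process edges by increasing weight (ties by edge label):
Delhi–Oslo (1): add — endpoints in different components.
Oslo–Riga (3): add — endpoints in different components.
Delhi–Riga (4): skip — Riga and Delhi already connected.
Lagos–Oslo (5): add — endpoints in different components.
Delhi–Hanoi (6): add — endpoints in different components.
Every non-tree edge has weight strictly greater than the heaviest edge on the tree path between its endpoints, so the MST is unique.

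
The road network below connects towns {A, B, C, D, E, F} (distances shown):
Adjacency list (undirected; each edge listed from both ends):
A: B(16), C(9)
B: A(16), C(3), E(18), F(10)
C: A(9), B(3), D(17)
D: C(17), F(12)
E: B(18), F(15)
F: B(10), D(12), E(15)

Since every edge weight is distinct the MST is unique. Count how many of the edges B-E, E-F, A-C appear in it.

2

Kruskal: consider edges lightest-first.
B-C (3): add — endpoints in different components.
A-C (9): add — endpoints in different components.
B-F (10): add — endpoints in different components.
D-F (12): add — endpoints in different components.
E-F (15): add — endpoints in different components.
MST edge set: {B-C, A-C, B-F, D-F, E-F}.
Of the listed edges, {E-F, A-C} are in the MST → 2.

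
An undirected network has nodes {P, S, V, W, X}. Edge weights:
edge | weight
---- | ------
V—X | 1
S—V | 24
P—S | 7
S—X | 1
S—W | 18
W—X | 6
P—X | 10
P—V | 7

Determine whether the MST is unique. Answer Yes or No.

No

Kruskal's algorithm — process edges by increasing weight (ties by edge label):
S—X (1): add. Components now {V} {S,X} {P} {W}
V—X (1): add. Components now {S,V,X} {P} {W}
W—X (6): add. Components now {S,V,W,X} {P}
P—S (7): add. Components now {P,S,V,W,X}
Non-tree edge P—V has weight 7, equal to the heaviest edge on its tree cycle — swapping gives another MST of the same weight. Not unique.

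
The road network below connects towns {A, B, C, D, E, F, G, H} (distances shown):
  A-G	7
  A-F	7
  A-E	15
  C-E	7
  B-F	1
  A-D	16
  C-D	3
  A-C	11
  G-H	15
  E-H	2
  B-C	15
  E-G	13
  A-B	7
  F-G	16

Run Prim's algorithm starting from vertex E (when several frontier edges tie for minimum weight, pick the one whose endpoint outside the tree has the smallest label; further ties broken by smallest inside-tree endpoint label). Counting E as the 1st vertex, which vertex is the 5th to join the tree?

A

Grow the tree from E using Prim:
Step 1: cheapest edge leaving the tree is E-H (2); add H.
Step 2: cheapest edge leaving the tree is C-E (7); add C.
Step 3: cheapest edge leaving the tree is C-D (3); add D.
Step 4: cheapest edge leaving the tree is A-C (11); add A.
Step 5: cheapest edge leaving the tree is A-B (7); add B.
Step 6: cheapest edge leaving the tree is B-F (1); add F.
Step 7: cheapest edge leaving the tree is A-G (7); add G.
Vertex order: E, H, C, D, A, B, F, G. The 5th vertex is A.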